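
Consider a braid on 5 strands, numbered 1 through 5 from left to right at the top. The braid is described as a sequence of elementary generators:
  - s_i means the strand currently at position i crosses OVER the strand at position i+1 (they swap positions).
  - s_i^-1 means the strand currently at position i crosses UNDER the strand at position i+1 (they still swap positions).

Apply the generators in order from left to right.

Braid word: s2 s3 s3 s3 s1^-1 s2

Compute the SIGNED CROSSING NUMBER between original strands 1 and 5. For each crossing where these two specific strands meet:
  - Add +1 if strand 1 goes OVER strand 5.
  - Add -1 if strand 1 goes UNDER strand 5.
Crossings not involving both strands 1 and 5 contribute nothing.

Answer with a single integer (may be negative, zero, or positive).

Gen 1: crossing 2x3. Both 1&5? no. Sum: 0
Gen 2: crossing 2x4. Both 1&5? no. Sum: 0
Gen 3: crossing 4x2. Both 1&5? no. Sum: 0
Gen 4: crossing 2x4. Both 1&5? no. Sum: 0
Gen 5: crossing 1x3. Both 1&5? no. Sum: 0
Gen 6: crossing 1x4. Both 1&5? no. Sum: 0

Answer: 0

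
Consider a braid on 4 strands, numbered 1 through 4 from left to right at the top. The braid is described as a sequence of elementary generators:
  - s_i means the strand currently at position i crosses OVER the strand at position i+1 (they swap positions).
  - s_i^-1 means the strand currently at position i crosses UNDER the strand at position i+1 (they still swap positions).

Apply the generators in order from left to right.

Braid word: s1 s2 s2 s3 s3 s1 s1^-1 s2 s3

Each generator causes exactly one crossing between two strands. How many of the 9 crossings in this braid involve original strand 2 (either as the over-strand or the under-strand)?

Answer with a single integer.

Answer: 3

Derivation:
Gen 1: crossing 1x2. Involves strand 2? yes. Count so far: 1
Gen 2: crossing 1x3. Involves strand 2? no. Count so far: 1
Gen 3: crossing 3x1. Involves strand 2? no. Count so far: 1
Gen 4: crossing 3x4. Involves strand 2? no. Count so far: 1
Gen 5: crossing 4x3. Involves strand 2? no. Count so far: 1
Gen 6: crossing 2x1. Involves strand 2? yes. Count so far: 2
Gen 7: crossing 1x2. Involves strand 2? yes. Count so far: 3
Gen 8: crossing 1x3. Involves strand 2? no. Count so far: 3
Gen 9: crossing 1x4. Involves strand 2? no. Count so far: 3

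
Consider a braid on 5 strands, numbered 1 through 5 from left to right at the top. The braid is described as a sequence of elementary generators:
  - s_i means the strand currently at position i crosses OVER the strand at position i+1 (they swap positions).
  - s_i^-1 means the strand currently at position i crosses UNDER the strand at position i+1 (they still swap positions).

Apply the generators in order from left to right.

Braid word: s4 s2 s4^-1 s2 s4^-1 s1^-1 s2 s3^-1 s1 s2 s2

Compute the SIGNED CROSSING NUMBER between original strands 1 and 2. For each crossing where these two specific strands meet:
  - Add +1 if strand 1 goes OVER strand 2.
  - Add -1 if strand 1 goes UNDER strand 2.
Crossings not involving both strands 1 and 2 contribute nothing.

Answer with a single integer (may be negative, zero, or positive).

Gen 1: crossing 4x5. Both 1&2? no. Sum: 0
Gen 2: crossing 2x3. Both 1&2? no. Sum: 0
Gen 3: crossing 5x4. Both 1&2? no. Sum: 0
Gen 4: crossing 3x2. Both 1&2? no. Sum: 0
Gen 5: crossing 4x5. Both 1&2? no. Sum: 0
Gen 6: 1 under 2. Both 1&2? yes. Contrib: -1. Sum: -1
Gen 7: crossing 1x3. Both 1&2? no. Sum: -1
Gen 8: crossing 1x5. Both 1&2? no. Sum: -1
Gen 9: crossing 2x3. Both 1&2? no. Sum: -1
Gen 10: crossing 2x5. Both 1&2? no. Sum: -1
Gen 11: crossing 5x2. Both 1&2? no. Sum: -1

Answer: -1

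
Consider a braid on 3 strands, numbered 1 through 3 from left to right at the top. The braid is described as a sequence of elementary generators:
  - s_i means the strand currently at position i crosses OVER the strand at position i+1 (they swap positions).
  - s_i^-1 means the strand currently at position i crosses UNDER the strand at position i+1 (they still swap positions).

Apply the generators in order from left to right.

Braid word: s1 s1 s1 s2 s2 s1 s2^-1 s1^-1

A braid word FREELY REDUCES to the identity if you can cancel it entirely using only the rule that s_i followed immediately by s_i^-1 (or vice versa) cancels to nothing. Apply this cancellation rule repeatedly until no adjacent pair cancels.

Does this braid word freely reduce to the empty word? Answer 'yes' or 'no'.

Gen 1 (s1): push. Stack: [s1]
Gen 2 (s1): push. Stack: [s1 s1]
Gen 3 (s1): push. Stack: [s1 s1 s1]
Gen 4 (s2): push. Stack: [s1 s1 s1 s2]
Gen 5 (s2): push. Stack: [s1 s1 s1 s2 s2]
Gen 6 (s1): push. Stack: [s1 s1 s1 s2 s2 s1]
Gen 7 (s2^-1): push. Stack: [s1 s1 s1 s2 s2 s1 s2^-1]
Gen 8 (s1^-1): push. Stack: [s1 s1 s1 s2 s2 s1 s2^-1 s1^-1]
Reduced word: s1 s1 s1 s2 s2 s1 s2^-1 s1^-1

Answer: no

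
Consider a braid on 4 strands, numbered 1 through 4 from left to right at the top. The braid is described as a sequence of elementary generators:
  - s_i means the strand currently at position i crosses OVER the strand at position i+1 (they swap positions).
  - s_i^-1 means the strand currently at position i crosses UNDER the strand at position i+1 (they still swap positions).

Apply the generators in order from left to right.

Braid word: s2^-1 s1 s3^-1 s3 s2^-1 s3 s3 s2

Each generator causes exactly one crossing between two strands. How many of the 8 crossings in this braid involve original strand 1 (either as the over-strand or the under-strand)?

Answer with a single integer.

Answer: 5

Derivation:
Gen 1: crossing 2x3. Involves strand 1? no. Count so far: 0
Gen 2: crossing 1x3. Involves strand 1? yes. Count so far: 1
Gen 3: crossing 2x4. Involves strand 1? no. Count so far: 1
Gen 4: crossing 4x2. Involves strand 1? no. Count so far: 1
Gen 5: crossing 1x2. Involves strand 1? yes. Count so far: 2
Gen 6: crossing 1x4. Involves strand 1? yes. Count so far: 3
Gen 7: crossing 4x1. Involves strand 1? yes. Count so far: 4
Gen 8: crossing 2x1. Involves strand 1? yes. Count so far: 5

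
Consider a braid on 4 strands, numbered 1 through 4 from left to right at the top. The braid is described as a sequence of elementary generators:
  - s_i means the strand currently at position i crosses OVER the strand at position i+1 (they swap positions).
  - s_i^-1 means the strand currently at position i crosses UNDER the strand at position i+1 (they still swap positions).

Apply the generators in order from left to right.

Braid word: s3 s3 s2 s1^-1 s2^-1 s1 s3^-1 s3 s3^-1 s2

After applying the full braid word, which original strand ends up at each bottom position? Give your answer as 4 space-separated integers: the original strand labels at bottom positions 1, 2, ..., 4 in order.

Gen 1 (s3): strand 3 crosses over strand 4. Perm now: [1 2 4 3]
Gen 2 (s3): strand 4 crosses over strand 3. Perm now: [1 2 3 4]
Gen 3 (s2): strand 2 crosses over strand 3. Perm now: [1 3 2 4]
Gen 4 (s1^-1): strand 1 crosses under strand 3. Perm now: [3 1 2 4]
Gen 5 (s2^-1): strand 1 crosses under strand 2. Perm now: [3 2 1 4]
Gen 6 (s1): strand 3 crosses over strand 2. Perm now: [2 3 1 4]
Gen 7 (s3^-1): strand 1 crosses under strand 4. Perm now: [2 3 4 1]
Gen 8 (s3): strand 4 crosses over strand 1. Perm now: [2 3 1 4]
Gen 9 (s3^-1): strand 1 crosses under strand 4. Perm now: [2 3 4 1]
Gen 10 (s2): strand 3 crosses over strand 4. Perm now: [2 4 3 1]

Answer: 2 4 3 1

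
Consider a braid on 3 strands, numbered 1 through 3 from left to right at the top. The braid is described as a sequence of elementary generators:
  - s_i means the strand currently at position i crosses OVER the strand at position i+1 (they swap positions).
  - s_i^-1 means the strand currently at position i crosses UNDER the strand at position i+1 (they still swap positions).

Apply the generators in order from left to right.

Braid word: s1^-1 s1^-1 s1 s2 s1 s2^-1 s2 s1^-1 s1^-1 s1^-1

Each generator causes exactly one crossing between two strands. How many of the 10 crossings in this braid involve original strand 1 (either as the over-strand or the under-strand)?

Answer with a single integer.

Gen 1: crossing 1x2. Involves strand 1? yes. Count so far: 1
Gen 2: crossing 2x1. Involves strand 1? yes. Count so far: 2
Gen 3: crossing 1x2. Involves strand 1? yes. Count so far: 3
Gen 4: crossing 1x3. Involves strand 1? yes. Count so far: 4
Gen 5: crossing 2x3. Involves strand 1? no. Count so far: 4
Gen 6: crossing 2x1. Involves strand 1? yes. Count so far: 5
Gen 7: crossing 1x2. Involves strand 1? yes. Count so far: 6
Gen 8: crossing 3x2. Involves strand 1? no. Count so far: 6
Gen 9: crossing 2x3. Involves strand 1? no. Count so far: 6
Gen 10: crossing 3x2. Involves strand 1? no. Count so far: 6

Answer: 6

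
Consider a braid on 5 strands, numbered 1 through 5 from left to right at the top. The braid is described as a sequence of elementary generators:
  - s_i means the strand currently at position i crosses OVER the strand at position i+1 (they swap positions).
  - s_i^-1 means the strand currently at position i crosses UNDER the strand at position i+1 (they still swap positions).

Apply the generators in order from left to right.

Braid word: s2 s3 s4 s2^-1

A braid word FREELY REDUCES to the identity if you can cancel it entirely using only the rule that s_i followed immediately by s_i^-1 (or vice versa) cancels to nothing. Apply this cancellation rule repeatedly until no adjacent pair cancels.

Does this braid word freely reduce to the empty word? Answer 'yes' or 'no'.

Gen 1 (s2): push. Stack: [s2]
Gen 2 (s3): push. Stack: [s2 s3]
Gen 3 (s4): push. Stack: [s2 s3 s4]
Gen 4 (s2^-1): push. Stack: [s2 s3 s4 s2^-1]
Reduced word: s2 s3 s4 s2^-1

Answer: no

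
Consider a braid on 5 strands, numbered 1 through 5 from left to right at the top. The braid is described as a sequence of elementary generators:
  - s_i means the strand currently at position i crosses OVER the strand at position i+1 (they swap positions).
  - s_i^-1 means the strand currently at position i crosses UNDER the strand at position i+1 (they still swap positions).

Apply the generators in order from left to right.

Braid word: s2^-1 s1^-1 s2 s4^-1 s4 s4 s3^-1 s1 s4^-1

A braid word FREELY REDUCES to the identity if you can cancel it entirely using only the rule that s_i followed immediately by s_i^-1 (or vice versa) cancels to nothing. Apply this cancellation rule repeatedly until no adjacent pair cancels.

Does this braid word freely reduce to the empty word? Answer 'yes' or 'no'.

Answer: no

Derivation:
Gen 1 (s2^-1): push. Stack: [s2^-1]
Gen 2 (s1^-1): push. Stack: [s2^-1 s1^-1]
Gen 3 (s2): push. Stack: [s2^-1 s1^-1 s2]
Gen 4 (s4^-1): push. Stack: [s2^-1 s1^-1 s2 s4^-1]
Gen 5 (s4): cancels prior s4^-1. Stack: [s2^-1 s1^-1 s2]
Gen 6 (s4): push. Stack: [s2^-1 s1^-1 s2 s4]
Gen 7 (s3^-1): push. Stack: [s2^-1 s1^-1 s2 s4 s3^-1]
Gen 8 (s1): push. Stack: [s2^-1 s1^-1 s2 s4 s3^-1 s1]
Gen 9 (s4^-1): push. Stack: [s2^-1 s1^-1 s2 s4 s3^-1 s1 s4^-1]
Reduced word: s2^-1 s1^-1 s2 s4 s3^-1 s1 s4^-1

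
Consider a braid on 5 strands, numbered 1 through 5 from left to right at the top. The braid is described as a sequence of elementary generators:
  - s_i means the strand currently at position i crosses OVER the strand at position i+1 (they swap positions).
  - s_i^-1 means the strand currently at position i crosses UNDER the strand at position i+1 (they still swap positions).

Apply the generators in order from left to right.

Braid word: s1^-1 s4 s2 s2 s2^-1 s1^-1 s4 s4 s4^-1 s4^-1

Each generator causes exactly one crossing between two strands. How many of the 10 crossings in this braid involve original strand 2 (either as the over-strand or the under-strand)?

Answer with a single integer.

Answer: 2

Derivation:
Gen 1: crossing 1x2. Involves strand 2? yes. Count so far: 1
Gen 2: crossing 4x5. Involves strand 2? no. Count so far: 1
Gen 3: crossing 1x3. Involves strand 2? no. Count so far: 1
Gen 4: crossing 3x1. Involves strand 2? no. Count so far: 1
Gen 5: crossing 1x3. Involves strand 2? no. Count so far: 1
Gen 6: crossing 2x3. Involves strand 2? yes. Count so far: 2
Gen 7: crossing 5x4. Involves strand 2? no. Count so far: 2
Gen 8: crossing 4x5. Involves strand 2? no. Count so far: 2
Gen 9: crossing 5x4. Involves strand 2? no. Count so far: 2
Gen 10: crossing 4x5. Involves strand 2? no. Count so far: 2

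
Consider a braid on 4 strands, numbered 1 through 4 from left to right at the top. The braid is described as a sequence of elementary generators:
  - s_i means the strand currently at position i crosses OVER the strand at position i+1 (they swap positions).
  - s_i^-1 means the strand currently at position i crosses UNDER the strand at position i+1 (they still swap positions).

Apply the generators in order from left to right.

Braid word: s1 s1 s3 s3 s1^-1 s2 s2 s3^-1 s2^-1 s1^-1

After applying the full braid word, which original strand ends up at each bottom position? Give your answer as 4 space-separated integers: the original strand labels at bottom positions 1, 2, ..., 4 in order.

Answer: 4 2 1 3

Derivation:
Gen 1 (s1): strand 1 crosses over strand 2. Perm now: [2 1 3 4]
Gen 2 (s1): strand 2 crosses over strand 1. Perm now: [1 2 3 4]
Gen 3 (s3): strand 3 crosses over strand 4. Perm now: [1 2 4 3]
Gen 4 (s3): strand 4 crosses over strand 3. Perm now: [1 2 3 4]
Gen 5 (s1^-1): strand 1 crosses under strand 2. Perm now: [2 1 3 4]
Gen 6 (s2): strand 1 crosses over strand 3. Perm now: [2 3 1 4]
Gen 7 (s2): strand 3 crosses over strand 1. Perm now: [2 1 3 4]
Gen 8 (s3^-1): strand 3 crosses under strand 4. Perm now: [2 1 4 3]
Gen 9 (s2^-1): strand 1 crosses under strand 4. Perm now: [2 4 1 3]
Gen 10 (s1^-1): strand 2 crosses under strand 4. Perm now: [4 2 1 3]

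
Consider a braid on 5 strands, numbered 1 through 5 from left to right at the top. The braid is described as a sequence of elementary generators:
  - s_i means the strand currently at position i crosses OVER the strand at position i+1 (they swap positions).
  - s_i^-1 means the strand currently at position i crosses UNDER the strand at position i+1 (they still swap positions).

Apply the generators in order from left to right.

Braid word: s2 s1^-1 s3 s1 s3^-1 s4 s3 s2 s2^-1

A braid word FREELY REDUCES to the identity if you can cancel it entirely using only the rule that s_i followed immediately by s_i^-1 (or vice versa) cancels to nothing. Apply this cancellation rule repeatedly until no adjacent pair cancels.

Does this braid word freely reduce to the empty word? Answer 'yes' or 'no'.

Gen 1 (s2): push. Stack: [s2]
Gen 2 (s1^-1): push. Stack: [s2 s1^-1]
Gen 3 (s3): push. Stack: [s2 s1^-1 s3]
Gen 4 (s1): push. Stack: [s2 s1^-1 s3 s1]
Gen 5 (s3^-1): push. Stack: [s2 s1^-1 s3 s1 s3^-1]
Gen 6 (s4): push. Stack: [s2 s1^-1 s3 s1 s3^-1 s4]
Gen 7 (s3): push. Stack: [s2 s1^-1 s3 s1 s3^-1 s4 s3]
Gen 8 (s2): push. Stack: [s2 s1^-1 s3 s1 s3^-1 s4 s3 s2]
Gen 9 (s2^-1): cancels prior s2. Stack: [s2 s1^-1 s3 s1 s3^-1 s4 s3]
Reduced word: s2 s1^-1 s3 s1 s3^-1 s4 s3

Answer: no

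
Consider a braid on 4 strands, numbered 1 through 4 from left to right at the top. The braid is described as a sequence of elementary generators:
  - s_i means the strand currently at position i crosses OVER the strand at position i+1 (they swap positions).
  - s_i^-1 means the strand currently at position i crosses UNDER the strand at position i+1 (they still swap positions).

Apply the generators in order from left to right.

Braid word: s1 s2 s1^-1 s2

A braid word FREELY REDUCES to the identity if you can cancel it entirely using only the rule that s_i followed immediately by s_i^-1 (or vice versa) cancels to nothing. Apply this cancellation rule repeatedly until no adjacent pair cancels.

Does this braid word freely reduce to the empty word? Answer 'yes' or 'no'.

Gen 1 (s1): push. Stack: [s1]
Gen 2 (s2): push. Stack: [s1 s2]
Gen 3 (s1^-1): push. Stack: [s1 s2 s1^-1]
Gen 4 (s2): push. Stack: [s1 s2 s1^-1 s2]
Reduced word: s1 s2 s1^-1 s2

Answer: no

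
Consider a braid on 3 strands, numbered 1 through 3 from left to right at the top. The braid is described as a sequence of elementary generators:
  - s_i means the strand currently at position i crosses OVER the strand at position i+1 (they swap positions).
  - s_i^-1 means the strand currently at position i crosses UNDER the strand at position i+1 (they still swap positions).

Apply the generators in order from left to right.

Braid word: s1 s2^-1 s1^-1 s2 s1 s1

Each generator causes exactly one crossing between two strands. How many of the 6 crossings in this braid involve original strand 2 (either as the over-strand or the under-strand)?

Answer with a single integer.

Gen 1: crossing 1x2. Involves strand 2? yes. Count so far: 1
Gen 2: crossing 1x3. Involves strand 2? no. Count so far: 1
Gen 3: crossing 2x3. Involves strand 2? yes. Count so far: 2
Gen 4: crossing 2x1. Involves strand 2? yes. Count so far: 3
Gen 5: crossing 3x1. Involves strand 2? no. Count so far: 3
Gen 6: crossing 1x3. Involves strand 2? no. Count so far: 3

Answer: 3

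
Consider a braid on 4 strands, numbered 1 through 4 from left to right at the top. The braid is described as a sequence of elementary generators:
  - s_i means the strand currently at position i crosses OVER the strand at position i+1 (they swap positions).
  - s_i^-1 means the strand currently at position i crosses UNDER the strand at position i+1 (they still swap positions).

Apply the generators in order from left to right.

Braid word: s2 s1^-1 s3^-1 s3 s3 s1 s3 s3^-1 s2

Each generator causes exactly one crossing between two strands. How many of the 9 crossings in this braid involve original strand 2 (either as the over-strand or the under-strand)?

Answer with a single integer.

Gen 1: crossing 2x3. Involves strand 2? yes. Count so far: 1
Gen 2: crossing 1x3. Involves strand 2? no. Count so far: 1
Gen 3: crossing 2x4. Involves strand 2? yes. Count so far: 2
Gen 4: crossing 4x2. Involves strand 2? yes. Count so far: 3
Gen 5: crossing 2x4. Involves strand 2? yes. Count so far: 4
Gen 6: crossing 3x1. Involves strand 2? no. Count so far: 4
Gen 7: crossing 4x2. Involves strand 2? yes. Count so far: 5
Gen 8: crossing 2x4. Involves strand 2? yes. Count so far: 6
Gen 9: crossing 3x4. Involves strand 2? no. Count so far: 6

Answer: 6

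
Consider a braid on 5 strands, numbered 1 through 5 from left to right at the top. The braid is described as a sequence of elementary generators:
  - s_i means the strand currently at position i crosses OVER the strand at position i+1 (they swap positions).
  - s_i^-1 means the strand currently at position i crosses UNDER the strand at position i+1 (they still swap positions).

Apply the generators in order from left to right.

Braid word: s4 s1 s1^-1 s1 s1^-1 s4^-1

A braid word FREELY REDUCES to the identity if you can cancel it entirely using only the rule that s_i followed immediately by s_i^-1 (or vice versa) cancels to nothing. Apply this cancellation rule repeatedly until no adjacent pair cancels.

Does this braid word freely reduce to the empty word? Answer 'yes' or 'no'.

Answer: yes

Derivation:
Gen 1 (s4): push. Stack: [s4]
Gen 2 (s1): push. Stack: [s4 s1]
Gen 3 (s1^-1): cancels prior s1. Stack: [s4]
Gen 4 (s1): push. Stack: [s4 s1]
Gen 5 (s1^-1): cancels prior s1. Stack: [s4]
Gen 6 (s4^-1): cancels prior s4. Stack: []
Reduced word: (empty)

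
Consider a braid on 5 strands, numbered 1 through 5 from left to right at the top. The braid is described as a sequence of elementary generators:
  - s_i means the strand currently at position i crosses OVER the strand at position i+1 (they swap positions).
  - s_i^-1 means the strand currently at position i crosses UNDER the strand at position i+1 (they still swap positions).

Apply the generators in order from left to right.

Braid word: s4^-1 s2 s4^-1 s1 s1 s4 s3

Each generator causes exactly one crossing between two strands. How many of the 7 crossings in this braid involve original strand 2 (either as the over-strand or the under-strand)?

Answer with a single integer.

Gen 1: crossing 4x5. Involves strand 2? no. Count so far: 0
Gen 2: crossing 2x3. Involves strand 2? yes. Count so far: 1
Gen 3: crossing 5x4. Involves strand 2? no. Count so far: 1
Gen 4: crossing 1x3. Involves strand 2? no. Count so far: 1
Gen 5: crossing 3x1. Involves strand 2? no. Count so far: 1
Gen 6: crossing 4x5. Involves strand 2? no. Count so far: 1
Gen 7: crossing 2x5. Involves strand 2? yes. Count so far: 2

Answer: 2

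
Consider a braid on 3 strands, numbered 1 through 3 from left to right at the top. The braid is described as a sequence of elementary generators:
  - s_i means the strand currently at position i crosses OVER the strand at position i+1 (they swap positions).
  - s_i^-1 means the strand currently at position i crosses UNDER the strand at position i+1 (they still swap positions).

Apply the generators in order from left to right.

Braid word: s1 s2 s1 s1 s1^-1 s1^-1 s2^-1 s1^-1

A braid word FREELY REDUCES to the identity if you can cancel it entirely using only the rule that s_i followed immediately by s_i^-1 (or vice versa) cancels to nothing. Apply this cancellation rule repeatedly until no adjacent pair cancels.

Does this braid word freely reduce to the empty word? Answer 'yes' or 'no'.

Answer: yes

Derivation:
Gen 1 (s1): push. Stack: [s1]
Gen 2 (s2): push. Stack: [s1 s2]
Gen 3 (s1): push. Stack: [s1 s2 s1]
Gen 4 (s1): push. Stack: [s1 s2 s1 s1]
Gen 5 (s1^-1): cancels prior s1. Stack: [s1 s2 s1]
Gen 6 (s1^-1): cancels prior s1. Stack: [s1 s2]
Gen 7 (s2^-1): cancels prior s2. Stack: [s1]
Gen 8 (s1^-1): cancels prior s1. Stack: []
Reduced word: (empty)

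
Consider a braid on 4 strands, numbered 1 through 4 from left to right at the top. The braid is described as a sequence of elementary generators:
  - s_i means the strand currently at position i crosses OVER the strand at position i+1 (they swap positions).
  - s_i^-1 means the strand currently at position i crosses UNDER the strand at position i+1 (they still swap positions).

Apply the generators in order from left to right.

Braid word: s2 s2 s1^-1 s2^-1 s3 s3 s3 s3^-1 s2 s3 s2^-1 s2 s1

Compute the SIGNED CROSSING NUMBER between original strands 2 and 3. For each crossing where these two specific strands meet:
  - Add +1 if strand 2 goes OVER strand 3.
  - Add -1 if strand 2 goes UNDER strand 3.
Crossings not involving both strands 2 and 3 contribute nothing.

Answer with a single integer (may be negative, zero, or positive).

Answer: 0

Derivation:
Gen 1: 2 over 3. Both 2&3? yes. Contrib: +1. Sum: 1
Gen 2: 3 over 2. Both 2&3? yes. Contrib: -1. Sum: 0
Gen 3: crossing 1x2. Both 2&3? no. Sum: 0
Gen 4: crossing 1x3. Both 2&3? no. Sum: 0
Gen 5: crossing 1x4. Both 2&3? no. Sum: 0
Gen 6: crossing 4x1. Both 2&3? no. Sum: 0
Gen 7: crossing 1x4. Both 2&3? no. Sum: 0
Gen 8: crossing 4x1. Both 2&3? no. Sum: 0
Gen 9: crossing 3x1. Both 2&3? no. Sum: 0
Gen 10: crossing 3x4. Both 2&3? no. Sum: 0
Gen 11: crossing 1x4. Both 2&3? no. Sum: 0
Gen 12: crossing 4x1. Both 2&3? no. Sum: 0
Gen 13: crossing 2x1. Both 2&3? no. Sum: 0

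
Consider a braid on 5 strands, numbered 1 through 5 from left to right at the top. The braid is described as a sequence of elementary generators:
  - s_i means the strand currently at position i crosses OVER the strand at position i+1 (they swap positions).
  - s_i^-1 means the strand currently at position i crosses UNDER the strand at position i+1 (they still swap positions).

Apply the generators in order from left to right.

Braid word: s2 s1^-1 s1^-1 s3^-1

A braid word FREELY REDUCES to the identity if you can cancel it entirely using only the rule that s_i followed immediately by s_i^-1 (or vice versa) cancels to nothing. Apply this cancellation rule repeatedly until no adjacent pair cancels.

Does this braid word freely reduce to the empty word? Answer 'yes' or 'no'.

Answer: no

Derivation:
Gen 1 (s2): push. Stack: [s2]
Gen 2 (s1^-1): push. Stack: [s2 s1^-1]
Gen 3 (s1^-1): push. Stack: [s2 s1^-1 s1^-1]
Gen 4 (s3^-1): push. Stack: [s2 s1^-1 s1^-1 s3^-1]
Reduced word: s2 s1^-1 s1^-1 s3^-1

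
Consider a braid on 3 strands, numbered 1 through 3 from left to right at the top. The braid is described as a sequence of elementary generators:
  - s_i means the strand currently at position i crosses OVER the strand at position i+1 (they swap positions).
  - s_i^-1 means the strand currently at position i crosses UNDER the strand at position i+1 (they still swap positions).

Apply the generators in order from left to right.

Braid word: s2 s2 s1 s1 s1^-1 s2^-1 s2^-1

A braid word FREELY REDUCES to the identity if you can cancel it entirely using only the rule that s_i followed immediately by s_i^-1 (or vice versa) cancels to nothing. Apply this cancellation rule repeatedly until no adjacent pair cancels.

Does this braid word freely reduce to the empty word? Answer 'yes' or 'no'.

Answer: no

Derivation:
Gen 1 (s2): push. Stack: [s2]
Gen 2 (s2): push. Stack: [s2 s2]
Gen 3 (s1): push. Stack: [s2 s2 s1]
Gen 4 (s1): push. Stack: [s2 s2 s1 s1]
Gen 5 (s1^-1): cancels prior s1. Stack: [s2 s2 s1]
Gen 6 (s2^-1): push. Stack: [s2 s2 s1 s2^-1]
Gen 7 (s2^-1): push. Stack: [s2 s2 s1 s2^-1 s2^-1]
Reduced word: s2 s2 s1 s2^-1 s2^-1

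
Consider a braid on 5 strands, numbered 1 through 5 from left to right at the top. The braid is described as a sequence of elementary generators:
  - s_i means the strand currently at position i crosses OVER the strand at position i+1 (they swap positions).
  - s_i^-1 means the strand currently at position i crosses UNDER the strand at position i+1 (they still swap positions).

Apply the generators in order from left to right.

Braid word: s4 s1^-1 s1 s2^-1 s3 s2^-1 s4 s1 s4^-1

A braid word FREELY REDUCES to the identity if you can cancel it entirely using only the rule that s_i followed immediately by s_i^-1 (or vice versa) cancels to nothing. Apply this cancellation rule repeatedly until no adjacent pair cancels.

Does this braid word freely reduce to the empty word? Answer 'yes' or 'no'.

Gen 1 (s4): push. Stack: [s4]
Gen 2 (s1^-1): push. Stack: [s4 s1^-1]
Gen 3 (s1): cancels prior s1^-1. Stack: [s4]
Gen 4 (s2^-1): push. Stack: [s4 s2^-1]
Gen 5 (s3): push. Stack: [s4 s2^-1 s3]
Gen 6 (s2^-1): push. Stack: [s4 s2^-1 s3 s2^-1]
Gen 7 (s4): push. Stack: [s4 s2^-1 s3 s2^-1 s4]
Gen 8 (s1): push. Stack: [s4 s2^-1 s3 s2^-1 s4 s1]
Gen 9 (s4^-1): push. Stack: [s4 s2^-1 s3 s2^-1 s4 s1 s4^-1]
Reduced word: s4 s2^-1 s3 s2^-1 s4 s1 s4^-1

Answer: no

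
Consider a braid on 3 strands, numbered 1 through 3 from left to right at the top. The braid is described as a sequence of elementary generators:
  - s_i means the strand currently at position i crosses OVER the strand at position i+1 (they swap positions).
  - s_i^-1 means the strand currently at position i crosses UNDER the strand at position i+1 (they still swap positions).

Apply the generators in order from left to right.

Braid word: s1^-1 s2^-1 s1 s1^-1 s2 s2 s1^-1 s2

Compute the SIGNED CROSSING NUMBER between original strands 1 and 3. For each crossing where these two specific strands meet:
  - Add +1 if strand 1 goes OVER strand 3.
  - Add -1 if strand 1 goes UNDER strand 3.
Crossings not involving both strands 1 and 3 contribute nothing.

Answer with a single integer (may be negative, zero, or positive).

Gen 1: crossing 1x2. Both 1&3? no. Sum: 0
Gen 2: 1 under 3. Both 1&3? yes. Contrib: -1. Sum: -1
Gen 3: crossing 2x3. Both 1&3? no. Sum: -1
Gen 4: crossing 3x2. Both 1&3? no. Sum: -1
Gen 5: 3 over 1. Both 1&3? yes. Contrib: -1. Sum: -2
Gen 6: 1 over 3. Both 1&3? yes. Contrib: +1. Sum: -1
Gen 7: crossing 2x3. Both 1&3? no. Sum: -1
Gen 8: crossing 2x1. Both 1&3? no. Sum: -1

Answer: -1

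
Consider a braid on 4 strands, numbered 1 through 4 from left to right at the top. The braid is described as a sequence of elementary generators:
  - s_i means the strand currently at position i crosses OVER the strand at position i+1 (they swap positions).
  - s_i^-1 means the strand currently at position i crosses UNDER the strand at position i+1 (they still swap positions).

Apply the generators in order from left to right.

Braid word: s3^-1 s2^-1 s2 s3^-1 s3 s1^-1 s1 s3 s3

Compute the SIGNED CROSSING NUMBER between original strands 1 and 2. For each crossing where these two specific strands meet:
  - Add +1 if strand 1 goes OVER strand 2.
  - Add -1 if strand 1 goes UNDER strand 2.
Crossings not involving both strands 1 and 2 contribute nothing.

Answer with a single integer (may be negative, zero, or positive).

Answer: -2

Derivation:
Gen 1: crossing 3x4. Both 1&2? no. Sum: 0
Gen 2: crossing 2x4. Both 1&2? no. Sum: 0
Gen 3: crossing 4x2. Both 1&2? no. Sum: 0
Gen 4: crossing 4x3. Both 1&2? no. Sum: 0
Gen 5: crossing 3x4. Both 1&2? no. Sum: 0
Gen 6: 1 under 2. Both 1&2? yes. Contrib: -1. Sum: -1
Gen 7: 2 over 1. Both 1&2? yes. Contrib: -1. Sum: -2
Gen 8: crossing 4x3. Both 1&2? no. Sum: -2
Gen 9: crossing 3x4. Both 1&2? no. Sum: -2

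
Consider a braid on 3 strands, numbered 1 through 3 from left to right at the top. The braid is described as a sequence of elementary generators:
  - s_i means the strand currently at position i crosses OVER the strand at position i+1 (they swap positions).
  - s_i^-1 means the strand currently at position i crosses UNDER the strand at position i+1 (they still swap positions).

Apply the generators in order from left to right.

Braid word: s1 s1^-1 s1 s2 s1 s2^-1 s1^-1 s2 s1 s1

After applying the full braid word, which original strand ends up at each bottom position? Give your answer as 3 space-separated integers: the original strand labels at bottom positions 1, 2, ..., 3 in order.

Gen 1 (s1): strand 1 crosses over strand 2. Perm now: [2 1 3]
Gen 2 (s1^-1): strand 2 crosses under strand 1. Perm now: [1 2 3]
Gen 3 (s1): strand 1 crosses over strand 2. Perm now: [2 1 3]
Gen 4 (s2): strand 1 crosses over strand 3. Perm now: [2 3 1]
Gen 5 (s1): strand 2 crosses over strand 3. Perm now: [3 2 1]
Gen 6 (s2^-1): strand 2 crosses under strand 1. Perm now: [3 1 2]
Gen 7 (s1^-1): strand 3 crosses under strand 1. Perm now: [1 3 2]
Gen 8 (s2): strand 3 crosses over strand 2. Perm now: [1 2 3]
Gen 9 (s1): strand 1 crosses over strand 2. Perm now: [2 1 3]
Gen 10 (s1): strand 2 crosses over strand 1. Perm now: [1 2 3]

Answer: 1 2 3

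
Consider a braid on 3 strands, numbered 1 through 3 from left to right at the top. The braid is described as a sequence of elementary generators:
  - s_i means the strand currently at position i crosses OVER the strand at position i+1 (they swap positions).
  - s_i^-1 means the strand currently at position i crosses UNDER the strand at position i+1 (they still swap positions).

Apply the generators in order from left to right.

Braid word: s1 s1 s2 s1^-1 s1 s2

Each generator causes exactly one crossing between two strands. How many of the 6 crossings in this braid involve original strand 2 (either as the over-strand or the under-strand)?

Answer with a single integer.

Gen 1: crossing 1x2. Involves strand 2? yes. Count so far: 1
Gen 2: crossing 2x1. Involves strand 2? yes. Count so far: 2
Gen 3: crossing 2x3. Involves strand 2? yes. Count so far: 3
Gen 4: crossing 1x3. Involves strand 2? no. Count so far: 3
Gen 5: crossing 3x1. Involves strand 2? no. Count so far: 3
Gen 6: crossing 3x2. Involves strand 2? yes. Count so far: 4

Answer: 4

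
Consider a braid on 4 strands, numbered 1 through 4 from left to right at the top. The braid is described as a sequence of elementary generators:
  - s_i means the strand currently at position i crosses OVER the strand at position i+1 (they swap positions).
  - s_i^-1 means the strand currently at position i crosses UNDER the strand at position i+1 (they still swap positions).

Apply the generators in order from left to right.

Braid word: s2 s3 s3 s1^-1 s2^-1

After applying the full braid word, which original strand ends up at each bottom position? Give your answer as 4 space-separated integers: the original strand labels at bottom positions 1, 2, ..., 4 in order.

Gen 1 (s2): strand 2 crosses over strand 3. Perm now: [1 3 2 4]
Gen 2 (s3): strand 2 crosses over strand 4. Perm now: [1 3 4 2]
Gen 3 (s3): strand 4 crosses over strand 2. Perm now: [1 3 2 4]
Gen 4 (s1^-1): strand 1 crosses under strand 3. Perm now: [3 1 2 4]
Gen 5 (s2^-1): strand 1 crosses under strand 2. Perm now: [3 2 1 4]

Answer: 3 2 1 4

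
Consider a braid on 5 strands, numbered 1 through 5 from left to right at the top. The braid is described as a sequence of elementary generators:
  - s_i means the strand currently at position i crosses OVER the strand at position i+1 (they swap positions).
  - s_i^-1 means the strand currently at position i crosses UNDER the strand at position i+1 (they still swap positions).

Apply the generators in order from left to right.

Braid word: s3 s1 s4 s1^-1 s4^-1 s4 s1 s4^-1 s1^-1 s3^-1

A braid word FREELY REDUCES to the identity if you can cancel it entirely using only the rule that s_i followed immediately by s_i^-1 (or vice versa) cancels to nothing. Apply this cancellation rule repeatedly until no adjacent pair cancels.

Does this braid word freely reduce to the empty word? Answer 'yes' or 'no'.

Answer: yes

Derivation:
Gen 1 (s3): push. Stack: [s3]
Gen 2 (s1): push. Stack: [s3 s1]
Gen 3 (s4): push. Stack: [s3 s1 s4]
Gen 4 (s1^-1): push. Stack: [s3 s1 s4 s1^-1]
Gen 5 (s4^-1): push. Stack: [s3 s1 s4 s1^-1 s4^-1]
Gen 6 (s4): cancels prior s4^-1. Stack: [s3 s1 s4 s1^-1]
Gen 7 (s1): cancels prior s1^-1. Stack: [s3 s1 s4]
Gen 8 (s4^-1): cancels prior s4. Stack: [s3 s1]
Gen 9 (s1^-1): cancels prior s1. Stack: [s3]
Gen 10 (s3^-1): cancels prior s3. Stack: []
Reduced word: (empty)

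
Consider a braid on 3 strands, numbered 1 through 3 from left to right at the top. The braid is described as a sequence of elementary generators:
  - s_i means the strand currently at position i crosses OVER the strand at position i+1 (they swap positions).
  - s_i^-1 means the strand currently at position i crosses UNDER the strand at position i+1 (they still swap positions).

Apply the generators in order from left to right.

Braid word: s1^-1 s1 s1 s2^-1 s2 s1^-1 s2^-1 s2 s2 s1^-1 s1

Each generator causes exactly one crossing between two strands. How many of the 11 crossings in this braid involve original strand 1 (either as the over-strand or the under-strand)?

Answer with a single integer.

Gen 1: crossing 1x2. Involves strand 1? yes. Count so far: 1
Gen 2: crossing 2x1. Involves strand 1? yes. Count so far: 2
Gen 3: crossing 1x2. Involves strand 1? yes. Count so far: 3
Gen 4: crossing 1x3. Involves strand 1? yes. Count so far: 4
Gen 5: crossing 3x1. Involves strand 1? yes. Count so far: 5
Gen 6: crossing 2x1. Involves strand 1? yes. Count so far: 6
Gen 7: crossing 2x3. Involves strand 1? no. Count so far: 6
Gen 8: crossing 3x2. Involves strand 1? no. Count so far: 6
Gen 9: crossing 2x3. Involves strand 1? no. Count so far: 6
Gen 10: crossing 1x3. Involves strand 1? yes. Count so far: 7
Gen 11: crossing 3x1. Involves strand 1? yes. Count so far: 8

Answer: 8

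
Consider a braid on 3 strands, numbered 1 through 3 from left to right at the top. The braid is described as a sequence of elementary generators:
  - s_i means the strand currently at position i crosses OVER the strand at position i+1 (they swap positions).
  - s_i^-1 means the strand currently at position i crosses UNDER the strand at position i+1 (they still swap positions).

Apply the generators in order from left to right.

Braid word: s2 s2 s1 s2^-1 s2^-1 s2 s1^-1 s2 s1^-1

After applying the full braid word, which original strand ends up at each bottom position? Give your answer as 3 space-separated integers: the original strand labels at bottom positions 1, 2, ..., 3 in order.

Gen 1 (s2): strand 2 crosses over strand 3. Perm now: [1 3 2]
Gen 2 (s2): strand 3 crosses over strand 2. Perm now: [1 2 3]
Gen 3 (s1): strand 1 crosses over strand 2. Perm now: [2 1 3]
Gen 4 (s2^-1): strand 1 crosses under strand 3. Perm now: [2 3 1]
Gen 5 (s2^-1): strand 3 crosses under strand 1. Perm now: [2 1 3]
Gen 6 (s2): strand 1 crosses over strand 3. Perm now: [2 3 1]
Gen 7 (s1^-1): strand 2 crosses under strand 3. Perm now: [3 2 1]
Gen 8 (s2): strand 2 crosses over strand 1. Perm now: [3 1 2]
Gen 9 (s1^-1): strand 3 crosses under strand 1. Perm now: [1 3 2]

Answer: 1 3 2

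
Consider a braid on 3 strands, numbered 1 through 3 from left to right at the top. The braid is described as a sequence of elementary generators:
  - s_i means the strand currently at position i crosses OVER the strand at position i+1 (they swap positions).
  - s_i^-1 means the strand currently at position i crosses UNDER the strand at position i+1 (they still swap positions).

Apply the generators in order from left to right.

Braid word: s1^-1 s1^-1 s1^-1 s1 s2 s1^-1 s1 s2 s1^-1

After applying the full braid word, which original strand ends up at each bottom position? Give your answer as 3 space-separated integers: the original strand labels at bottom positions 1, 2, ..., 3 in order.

Answer: 2 1 3

Derivation:
Gen 1 (s1^-1): strand 1 crosses under strand 2. Perm now: [2 1 3]
Gen 2 (s1^-1): strand 2 crosses under strand 1. Perm now: [1 2 3]
Gen 3 (s1^-1): strand 1 crosses under strand 2. Perm now: [2 1 3]
Gen 4 (s1): strand 2 crosses over strand 1. Perm now: [1 2 3]
Gen 5 (s2): strand 2 crosses over strand 3. Perm now: [1 3 2]
Gen 6 (s1^-1): strand 1 crosses under strand 3. Perm now: [3 1 2]
Gen 7 (s1): strand 3 crosses over strand 1. Perm now: [1 3 2]
Gen 8 (s2): strand 3 crosses over strand 2. Perm now: [1 2 3]
Gen 9 (s1^-1): strand 1 crosses under strand 2. Perm now: [2 1 3]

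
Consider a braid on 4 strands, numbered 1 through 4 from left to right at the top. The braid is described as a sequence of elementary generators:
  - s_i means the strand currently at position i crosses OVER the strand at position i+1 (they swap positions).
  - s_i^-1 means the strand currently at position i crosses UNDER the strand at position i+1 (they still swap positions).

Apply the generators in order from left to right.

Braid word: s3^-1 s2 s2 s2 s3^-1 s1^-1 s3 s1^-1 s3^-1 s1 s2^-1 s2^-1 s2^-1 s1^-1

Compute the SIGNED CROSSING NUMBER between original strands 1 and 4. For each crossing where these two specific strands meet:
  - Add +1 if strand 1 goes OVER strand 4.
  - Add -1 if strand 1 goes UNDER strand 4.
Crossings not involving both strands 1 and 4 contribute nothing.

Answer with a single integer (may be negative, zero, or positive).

Answer: 1

Derivation:
Gen 1: crossing 3x4. Both 1&4? no. Sum: 0
Gen 2: crossing 2x4. Both 1&4? no. Sum: 0
Gen 3: crossing 4x2. Both 1&4? no. Sum: 0
Gen 4: crossing 2x4. Both 1&4? no. Sum: 0
Gen 5: crossing 2x3. Both 1&4? no. Sum: 0
Gen 6: 1 under 4. Both 1&4? yes. Contrib: -1. Sum: -1
Gen 7: crossing 3x2. Both 1&4? no. Sum: -1
Gen 8: 4 under 1. Both 1&4? yes. Contrib: +1. Sum: 0
Gen 9: crossing 2x3. Both 1&4? no. Sum: 0
Gen 10: 1 over 4. Both 1&4? yes. Contrib: +1. Sum: 1
Gen 11: crossing 1x3. Both 1&4? no. Sum: 1
Gen 12: crossing 3x1. Both 1&4? no. Sum: 1
Gen 13: crossing 1x3. Both 1&4? no. Sum: 1
Gen 14: crossing 4x3. Both 1&4? no. Sum: 1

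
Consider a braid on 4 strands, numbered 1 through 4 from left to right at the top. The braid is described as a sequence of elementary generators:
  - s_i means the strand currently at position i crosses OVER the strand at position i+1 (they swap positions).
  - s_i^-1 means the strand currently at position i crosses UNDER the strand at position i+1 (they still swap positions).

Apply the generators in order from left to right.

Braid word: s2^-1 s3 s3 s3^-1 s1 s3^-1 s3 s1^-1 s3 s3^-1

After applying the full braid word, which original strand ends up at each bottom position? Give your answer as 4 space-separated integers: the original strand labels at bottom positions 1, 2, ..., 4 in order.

Gen 1 (s2^-1): strand 2 crosses under strand 3. Perm now: [1 3 2 4]
Gen 2 (s3): strand 2 crosses over strand 4. Perm now: [1 3 4 2]
Gen 3 (s3): strand 4 crosses over strand 2. Perm now: [1 3 2 4]
Gen 4 (s3^-1): strand 2 crosses under strand 4. Perm now: [1 3 4 2]
Gen 5 (s1): strand 1 crosses over strand 3. Perm now: [3 1 4 2]
Gen 6 (s3^-1): strand 4 crosses under strand 2. Perm now: [3 1 2 4]
Gen 7 (s3): strand 2 crosses over strand 4. Perm now: [3 1 4 2]
Gen 8 (s1^-1): strand 3 crosses under strand 1. Perm now: [1 3 4 2]
Gen 9 (s3): strand 4 crosses over strand 2. Perm now: [1 3 2 4]
Gen 10 (s3^-1): strand 2 crosses under strand 4. Perm now: [1 3 4 2]

Answer: 1 3 4 2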